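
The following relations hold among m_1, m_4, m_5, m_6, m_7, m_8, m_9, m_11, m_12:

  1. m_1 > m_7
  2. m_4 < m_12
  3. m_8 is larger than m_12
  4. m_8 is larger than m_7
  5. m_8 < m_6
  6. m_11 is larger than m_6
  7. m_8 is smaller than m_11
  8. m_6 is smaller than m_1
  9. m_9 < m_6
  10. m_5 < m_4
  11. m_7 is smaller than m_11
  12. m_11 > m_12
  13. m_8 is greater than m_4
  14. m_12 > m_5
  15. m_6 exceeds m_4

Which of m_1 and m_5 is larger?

Chaining the given relations: m_5 < m_4 < m_12 < m_8 < m_6 < m_1.
So m_5 < m_1; m_1 is the larger of the two.

m_1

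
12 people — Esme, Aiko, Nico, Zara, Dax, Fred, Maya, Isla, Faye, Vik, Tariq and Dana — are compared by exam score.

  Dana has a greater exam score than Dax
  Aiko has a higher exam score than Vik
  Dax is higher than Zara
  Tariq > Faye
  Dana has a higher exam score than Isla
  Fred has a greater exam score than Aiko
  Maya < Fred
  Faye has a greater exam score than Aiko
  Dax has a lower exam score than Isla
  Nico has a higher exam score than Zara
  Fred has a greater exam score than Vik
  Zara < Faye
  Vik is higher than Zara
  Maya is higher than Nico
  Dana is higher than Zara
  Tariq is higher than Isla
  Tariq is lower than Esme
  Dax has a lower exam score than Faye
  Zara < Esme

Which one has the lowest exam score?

Zara

Chaining upward from Zara: directly above it, Nico, Dax, Dana, Vik, Faye, Esme; then Isla, Maya, Aiko, Tariq, Fred.
That covers every other element, and nothing is given below Zara, so Zara is the lowest exam score.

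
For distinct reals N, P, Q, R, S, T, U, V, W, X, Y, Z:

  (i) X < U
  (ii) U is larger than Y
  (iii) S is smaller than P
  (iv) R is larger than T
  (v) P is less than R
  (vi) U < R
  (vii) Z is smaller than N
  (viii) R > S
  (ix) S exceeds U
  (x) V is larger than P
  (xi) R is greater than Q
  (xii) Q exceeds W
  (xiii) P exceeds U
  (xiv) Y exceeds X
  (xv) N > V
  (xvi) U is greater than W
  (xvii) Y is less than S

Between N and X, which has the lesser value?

Link the given pairs in sequence: X < Y; Y < U; U < S; S < P; P < V; V < N.
Chaining these gives X < Y < U < S < P < V < N.
So X < N; X is the smaller of the two.

X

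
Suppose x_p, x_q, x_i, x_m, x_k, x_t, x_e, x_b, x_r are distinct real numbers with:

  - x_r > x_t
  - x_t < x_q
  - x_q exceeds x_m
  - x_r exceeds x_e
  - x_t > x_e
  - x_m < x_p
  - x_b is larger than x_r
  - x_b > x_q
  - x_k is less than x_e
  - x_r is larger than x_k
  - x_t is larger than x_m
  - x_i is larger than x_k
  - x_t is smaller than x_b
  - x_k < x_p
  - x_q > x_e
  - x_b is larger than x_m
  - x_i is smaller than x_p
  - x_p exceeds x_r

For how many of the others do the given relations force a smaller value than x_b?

The elements the relations force below x_b are x_k, x_e, x_m, x_t, x_r, x_q — no chain reaches any other.
That is 6.

6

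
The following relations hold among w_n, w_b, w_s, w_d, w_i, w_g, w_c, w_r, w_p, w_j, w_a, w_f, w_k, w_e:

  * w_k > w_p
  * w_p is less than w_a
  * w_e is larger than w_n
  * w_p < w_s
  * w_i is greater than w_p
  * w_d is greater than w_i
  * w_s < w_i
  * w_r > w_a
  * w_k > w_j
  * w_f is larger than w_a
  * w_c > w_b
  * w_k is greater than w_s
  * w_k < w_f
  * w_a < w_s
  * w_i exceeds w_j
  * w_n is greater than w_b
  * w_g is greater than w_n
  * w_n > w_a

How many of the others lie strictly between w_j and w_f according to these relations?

The relations place w_j below w_f. An element lies strictly between them when it is forced above w_j and also forced below w_f.
Above w_j: {w_i, w_d, w_k}. Below w_f: {w_p, w_a, w_s, w_k}.
Intersection: {w_k} — 1.

1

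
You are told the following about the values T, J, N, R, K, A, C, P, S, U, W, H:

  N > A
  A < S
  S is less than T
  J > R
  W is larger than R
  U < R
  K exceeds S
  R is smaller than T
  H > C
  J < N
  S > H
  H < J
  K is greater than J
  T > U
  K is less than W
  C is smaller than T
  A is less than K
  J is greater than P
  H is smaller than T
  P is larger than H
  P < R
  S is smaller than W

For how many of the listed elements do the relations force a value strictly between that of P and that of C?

Chaining upward from C reaches: H, S, R, J, T, K, N, W.
Chaining downward from P reaches: H.
Strictly between C and P are those in both lists: H — 1 element.

1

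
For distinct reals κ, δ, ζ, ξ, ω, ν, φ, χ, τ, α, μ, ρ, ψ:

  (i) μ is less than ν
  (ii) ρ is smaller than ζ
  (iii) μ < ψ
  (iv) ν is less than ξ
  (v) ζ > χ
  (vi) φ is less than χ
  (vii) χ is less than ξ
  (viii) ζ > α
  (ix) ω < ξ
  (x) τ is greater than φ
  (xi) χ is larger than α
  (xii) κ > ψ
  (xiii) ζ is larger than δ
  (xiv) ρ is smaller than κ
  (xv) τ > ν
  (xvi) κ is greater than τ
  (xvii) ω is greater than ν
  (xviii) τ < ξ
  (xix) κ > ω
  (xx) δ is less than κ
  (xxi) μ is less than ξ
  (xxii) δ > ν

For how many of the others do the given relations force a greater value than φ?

From φ the given relations immediately reach τ, χ.
From those, ζ, κ, ξ — 5 in total.
No other element is forced above φ by the given relations, so the count is 5.

5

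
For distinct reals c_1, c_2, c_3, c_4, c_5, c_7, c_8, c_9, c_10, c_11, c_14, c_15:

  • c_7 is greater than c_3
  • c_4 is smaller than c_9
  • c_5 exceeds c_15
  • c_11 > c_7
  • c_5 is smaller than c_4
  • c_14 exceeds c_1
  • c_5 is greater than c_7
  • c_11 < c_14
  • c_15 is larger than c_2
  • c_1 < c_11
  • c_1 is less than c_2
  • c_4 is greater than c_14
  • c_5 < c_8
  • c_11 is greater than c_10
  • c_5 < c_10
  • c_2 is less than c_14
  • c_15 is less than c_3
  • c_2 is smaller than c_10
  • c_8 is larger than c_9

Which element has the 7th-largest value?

Piecing the relations together gives one ordering: c_1 < c_2 < c_15 < c_3 < c_7 < c_5 < c_10 < c_11 < c_14 < c_4 < c_9 < c_8.
The 7th largest is c_5.

c_5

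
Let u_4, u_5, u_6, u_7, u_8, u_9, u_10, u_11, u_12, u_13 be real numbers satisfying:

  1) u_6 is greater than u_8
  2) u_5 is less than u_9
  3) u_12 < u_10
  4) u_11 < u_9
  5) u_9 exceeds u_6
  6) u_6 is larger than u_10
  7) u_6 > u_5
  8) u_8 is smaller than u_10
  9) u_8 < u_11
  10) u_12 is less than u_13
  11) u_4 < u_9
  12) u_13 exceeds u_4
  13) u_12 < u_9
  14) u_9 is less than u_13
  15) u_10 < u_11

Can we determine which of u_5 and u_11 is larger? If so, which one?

Following every chain through u_5: above u_5 we get u_6, u_9, u_13.
u_11 is not reached, and no chain runs the other way from u_11 to u_5.
So the given relations leave the order of u_5 and u_11 undetermined.

undetermined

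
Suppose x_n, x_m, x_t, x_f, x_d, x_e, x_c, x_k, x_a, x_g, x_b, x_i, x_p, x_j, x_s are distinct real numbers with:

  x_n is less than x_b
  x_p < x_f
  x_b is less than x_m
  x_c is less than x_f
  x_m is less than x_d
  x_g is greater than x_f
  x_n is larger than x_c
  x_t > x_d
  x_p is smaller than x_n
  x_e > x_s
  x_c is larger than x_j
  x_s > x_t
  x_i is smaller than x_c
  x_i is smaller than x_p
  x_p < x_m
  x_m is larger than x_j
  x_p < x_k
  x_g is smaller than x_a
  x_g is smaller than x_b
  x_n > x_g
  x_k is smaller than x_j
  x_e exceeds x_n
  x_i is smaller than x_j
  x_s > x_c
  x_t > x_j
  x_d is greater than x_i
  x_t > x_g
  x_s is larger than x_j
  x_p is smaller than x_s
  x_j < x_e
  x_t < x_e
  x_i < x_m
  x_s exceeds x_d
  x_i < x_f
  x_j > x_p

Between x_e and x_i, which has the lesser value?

x_i

x_i < x_p and x_p < x_k give x_i < x_k.
With x_k < x_j: x_i < x_p < x_k < x_j.
With x_j < x_c: x_i < x_p < x_k < x_j < x_c.
With x_c < x_f: x_i < x_p < x_k < x_j < x_c < x_f.
Then x_f < x_g extends the chain to x_g.
Then x_g < x_n extends the chain to x_n.
With x_n < x_b: x_i < x_p < x_k < x_j < x_c < x_f < x_g < x_n < x_b.
With x_b < x_m: x_i < x_p < x_k < x_j < x_c < x_f < x_g < x_n < x_b < x_m.
Then x_m < x_d extends the chain to x_d.
With x_d < x_t: x_i < x_p < x_k < x_j < x_c < x_f < x_g < x_n < x_b < x_m < x_d < x_t.
Then x_t < x_s extends the chain to x_s.
Then x_s < x_e extends the chain to x_e.
So x_i < x_e; x_i is the smaller of the two.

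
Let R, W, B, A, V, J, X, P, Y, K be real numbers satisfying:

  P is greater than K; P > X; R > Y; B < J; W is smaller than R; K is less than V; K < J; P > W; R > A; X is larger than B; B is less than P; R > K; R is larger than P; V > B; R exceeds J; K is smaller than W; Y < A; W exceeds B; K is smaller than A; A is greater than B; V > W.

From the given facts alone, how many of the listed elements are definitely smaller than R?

Directly below R: K, W, Y, A, J, P.
One step further: B, X (8 so far).
No other element is forced below R by the given relations, so the count is 8.

8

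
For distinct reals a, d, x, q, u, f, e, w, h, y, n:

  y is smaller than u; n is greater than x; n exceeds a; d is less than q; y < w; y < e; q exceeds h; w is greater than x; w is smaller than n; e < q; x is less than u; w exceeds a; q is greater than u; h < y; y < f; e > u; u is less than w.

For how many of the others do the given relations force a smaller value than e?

From e the given relations immediately reach y, u.
From those, h, x — 4 in total.
No other element is forced below e by the given relations, so the count is 4.

4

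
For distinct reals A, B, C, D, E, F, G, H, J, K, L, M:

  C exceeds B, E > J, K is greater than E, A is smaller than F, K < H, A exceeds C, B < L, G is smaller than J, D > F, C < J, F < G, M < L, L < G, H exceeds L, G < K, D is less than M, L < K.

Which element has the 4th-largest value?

J

Piecing the relations together gives one ordering: B < C < A < F < D < M < L < G < J < E < K < H.
The 4th largest is J.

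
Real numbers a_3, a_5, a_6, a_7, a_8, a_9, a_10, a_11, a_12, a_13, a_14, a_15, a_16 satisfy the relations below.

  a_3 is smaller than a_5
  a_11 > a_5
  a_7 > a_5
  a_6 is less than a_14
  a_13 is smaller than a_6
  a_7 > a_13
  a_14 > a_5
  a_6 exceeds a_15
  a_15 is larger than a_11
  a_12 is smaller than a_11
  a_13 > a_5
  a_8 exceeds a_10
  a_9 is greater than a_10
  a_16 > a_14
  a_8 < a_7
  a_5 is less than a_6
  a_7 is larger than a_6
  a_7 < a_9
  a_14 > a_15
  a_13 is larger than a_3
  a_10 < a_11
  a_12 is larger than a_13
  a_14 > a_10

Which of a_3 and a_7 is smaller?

a_3

Following the relations from a_3: a_3 < a_5 < a_13 < a_12 < a_11 < a_15 < a_6 < a_7.
So a_3 < a_7; a_3 is the smaller of the two.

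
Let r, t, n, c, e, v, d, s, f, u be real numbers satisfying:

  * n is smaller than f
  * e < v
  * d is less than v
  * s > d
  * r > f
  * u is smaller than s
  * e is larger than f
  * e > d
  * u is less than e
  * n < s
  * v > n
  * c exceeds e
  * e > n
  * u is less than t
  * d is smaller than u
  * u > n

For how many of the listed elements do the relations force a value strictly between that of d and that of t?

1

The relations place d below t. An element lies strictly between them when it is forced above d and also forced below t.
Above d: {u, e, c, v, s}. Below t: {n, u}.
Intersection: {u} — 1.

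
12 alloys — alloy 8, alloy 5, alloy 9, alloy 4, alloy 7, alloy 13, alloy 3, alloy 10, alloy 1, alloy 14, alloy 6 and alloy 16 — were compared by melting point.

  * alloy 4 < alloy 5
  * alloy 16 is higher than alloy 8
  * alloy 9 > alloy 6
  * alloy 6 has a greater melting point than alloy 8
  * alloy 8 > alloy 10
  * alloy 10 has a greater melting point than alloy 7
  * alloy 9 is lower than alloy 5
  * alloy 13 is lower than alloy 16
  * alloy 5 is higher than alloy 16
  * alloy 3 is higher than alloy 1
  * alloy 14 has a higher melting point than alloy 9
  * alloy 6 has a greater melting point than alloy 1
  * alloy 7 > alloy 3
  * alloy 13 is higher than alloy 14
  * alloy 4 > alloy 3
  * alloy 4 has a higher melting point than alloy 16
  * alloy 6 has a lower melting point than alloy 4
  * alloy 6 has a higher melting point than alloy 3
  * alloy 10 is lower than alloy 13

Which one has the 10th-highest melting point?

alloy 7

Chaining the given pairs: alloy 1 < alloy 3 < alloy 7 < alloy 10 < alloy 8 < alloy 6 < alloy 9 < alloy 14 < alloy 13 < alloy 16 < alloy 4 < alloy 5.
Counting 10 from the largest end gives alloy 7.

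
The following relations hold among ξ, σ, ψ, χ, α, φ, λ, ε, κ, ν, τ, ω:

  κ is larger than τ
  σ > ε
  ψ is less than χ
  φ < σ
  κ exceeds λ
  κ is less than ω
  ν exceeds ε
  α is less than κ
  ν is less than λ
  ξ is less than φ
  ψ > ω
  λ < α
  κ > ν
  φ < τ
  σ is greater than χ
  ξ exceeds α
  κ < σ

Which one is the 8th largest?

Piecing the relations together gives one ordering: ε < ν < λ < α < ξ < φ < τ < κ < ω < ψ < χ < σ.
Counting 8 from the largest end gives ξ.

ξ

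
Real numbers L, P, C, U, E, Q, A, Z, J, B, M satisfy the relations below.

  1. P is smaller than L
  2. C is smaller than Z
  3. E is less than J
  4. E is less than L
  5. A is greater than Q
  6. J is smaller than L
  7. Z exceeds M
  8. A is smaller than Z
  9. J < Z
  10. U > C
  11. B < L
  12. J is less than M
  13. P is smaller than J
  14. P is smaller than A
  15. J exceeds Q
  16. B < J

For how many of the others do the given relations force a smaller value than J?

From J the given relations immediately reach E, Q, P, B.
Nothing else is reachable below J; 4 in all.

4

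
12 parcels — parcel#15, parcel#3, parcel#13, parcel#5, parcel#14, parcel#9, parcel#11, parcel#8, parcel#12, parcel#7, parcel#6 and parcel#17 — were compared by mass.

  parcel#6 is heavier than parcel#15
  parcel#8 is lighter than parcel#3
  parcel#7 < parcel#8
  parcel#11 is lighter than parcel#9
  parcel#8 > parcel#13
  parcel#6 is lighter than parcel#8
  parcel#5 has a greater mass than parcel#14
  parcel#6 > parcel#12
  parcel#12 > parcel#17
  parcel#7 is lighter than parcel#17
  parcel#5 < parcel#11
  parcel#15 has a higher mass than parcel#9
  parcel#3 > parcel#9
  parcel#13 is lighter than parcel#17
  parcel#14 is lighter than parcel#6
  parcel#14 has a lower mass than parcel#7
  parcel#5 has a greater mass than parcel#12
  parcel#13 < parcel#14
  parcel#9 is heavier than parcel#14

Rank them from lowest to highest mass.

parcel#13 < parcel#14 < parcel#7 < parcel#17 < parcel#12 < parcel#5 < parcel#11 < parcel#9 < parcel#15 < parcel#6 < parcel#8 < parcel#3

The consecutive links are each given: parcel#13 < parcel#14; parcel#14 < parcel#7; parcel#7 < parcel#17; parcel#17 < parcel#12; parcel#12 < parcel#5; parcel#5 < parcel#11; parcel#11 < parcel#9; parcel#9 < parcel#15; parcel#15 < parcel#6; parcel#6 < parcel#8; parcel#8 < parcel#3.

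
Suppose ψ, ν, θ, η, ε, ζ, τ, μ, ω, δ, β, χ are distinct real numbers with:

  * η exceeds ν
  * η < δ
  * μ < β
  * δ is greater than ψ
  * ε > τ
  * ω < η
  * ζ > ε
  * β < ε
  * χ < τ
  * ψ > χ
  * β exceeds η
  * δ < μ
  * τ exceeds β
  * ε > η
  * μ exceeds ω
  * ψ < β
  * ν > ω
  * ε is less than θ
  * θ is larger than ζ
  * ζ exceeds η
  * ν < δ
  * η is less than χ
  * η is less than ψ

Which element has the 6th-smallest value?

Chaining the given pairs: ω < ν < η < χ < ψ < δ < μ < β < τ < ε < ζ < θ.
The 6th smallest is δ.

δ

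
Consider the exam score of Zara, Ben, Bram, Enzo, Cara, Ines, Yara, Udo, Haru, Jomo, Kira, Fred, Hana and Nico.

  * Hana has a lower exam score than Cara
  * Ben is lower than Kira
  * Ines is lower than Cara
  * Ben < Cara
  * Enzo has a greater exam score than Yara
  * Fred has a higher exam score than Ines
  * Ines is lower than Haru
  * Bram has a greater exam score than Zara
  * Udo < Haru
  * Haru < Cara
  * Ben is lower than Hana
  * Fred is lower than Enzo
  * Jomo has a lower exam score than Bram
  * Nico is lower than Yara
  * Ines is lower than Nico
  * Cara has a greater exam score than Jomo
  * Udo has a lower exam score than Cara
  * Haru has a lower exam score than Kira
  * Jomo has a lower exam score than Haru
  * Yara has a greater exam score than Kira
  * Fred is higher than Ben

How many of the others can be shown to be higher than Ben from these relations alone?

From Ben the given relations immediately reach Kira, Hana, Fred, Cara.
From those, Yara, Enzo — 6 in total.
No other element is forced above Ben by the given relations, so the count is 6.

6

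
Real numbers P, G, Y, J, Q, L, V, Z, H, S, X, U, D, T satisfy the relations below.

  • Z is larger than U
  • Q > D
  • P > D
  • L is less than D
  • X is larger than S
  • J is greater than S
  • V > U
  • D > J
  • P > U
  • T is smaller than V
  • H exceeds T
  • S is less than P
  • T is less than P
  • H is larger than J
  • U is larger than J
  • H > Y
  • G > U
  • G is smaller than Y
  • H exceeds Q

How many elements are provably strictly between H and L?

Chaining upward from L reaches: D, P, Q.
Chaining downward from H reaches: S, T, J, U, G, D, Y, Q.
Strictly between L and H are those in both lists: D, Q — 2 elements.

2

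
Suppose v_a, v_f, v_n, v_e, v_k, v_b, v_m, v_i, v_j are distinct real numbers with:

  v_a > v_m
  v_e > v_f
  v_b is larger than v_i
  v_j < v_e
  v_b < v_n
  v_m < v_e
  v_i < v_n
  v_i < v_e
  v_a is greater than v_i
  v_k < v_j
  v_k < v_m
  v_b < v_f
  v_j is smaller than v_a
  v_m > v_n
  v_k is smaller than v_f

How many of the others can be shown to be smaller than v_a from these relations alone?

6

From v_a the given relations immediately reach v_i, v_m, v_j.
From those, v_n, v_k — 5 in total.
From those, v_b — 6 in total.
No other element is forced below v_a by the given relations, so the count is 6.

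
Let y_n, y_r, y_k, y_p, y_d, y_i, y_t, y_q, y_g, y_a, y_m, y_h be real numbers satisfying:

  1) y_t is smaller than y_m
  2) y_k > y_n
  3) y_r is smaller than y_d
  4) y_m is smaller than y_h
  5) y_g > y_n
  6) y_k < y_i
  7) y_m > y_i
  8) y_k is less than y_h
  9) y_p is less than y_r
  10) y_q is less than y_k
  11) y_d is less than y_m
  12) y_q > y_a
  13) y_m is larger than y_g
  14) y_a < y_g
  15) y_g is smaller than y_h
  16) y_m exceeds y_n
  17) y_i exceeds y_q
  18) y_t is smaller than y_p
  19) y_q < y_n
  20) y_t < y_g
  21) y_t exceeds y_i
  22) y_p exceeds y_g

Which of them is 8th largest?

Piecing the relations together gives one ordering: y_a < y_q < y_n < y_k < y_i < y_t < y_g < y_p < y_r < y_d < y_m < y_h.
Counting 8 from the largest end gives y_i.

y_i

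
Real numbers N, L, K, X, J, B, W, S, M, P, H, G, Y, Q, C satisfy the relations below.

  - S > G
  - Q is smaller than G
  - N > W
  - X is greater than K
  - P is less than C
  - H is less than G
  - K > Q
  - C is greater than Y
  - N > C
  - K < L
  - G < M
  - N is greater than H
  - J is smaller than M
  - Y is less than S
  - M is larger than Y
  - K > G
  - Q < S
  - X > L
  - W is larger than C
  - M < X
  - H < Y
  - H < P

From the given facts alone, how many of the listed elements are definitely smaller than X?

8

Directly below X: K, L, M.
One step further: Q, G, Y, J (7 so far).
One step further: H (8 so far).
Nothing else is reachable below X; 8 in all.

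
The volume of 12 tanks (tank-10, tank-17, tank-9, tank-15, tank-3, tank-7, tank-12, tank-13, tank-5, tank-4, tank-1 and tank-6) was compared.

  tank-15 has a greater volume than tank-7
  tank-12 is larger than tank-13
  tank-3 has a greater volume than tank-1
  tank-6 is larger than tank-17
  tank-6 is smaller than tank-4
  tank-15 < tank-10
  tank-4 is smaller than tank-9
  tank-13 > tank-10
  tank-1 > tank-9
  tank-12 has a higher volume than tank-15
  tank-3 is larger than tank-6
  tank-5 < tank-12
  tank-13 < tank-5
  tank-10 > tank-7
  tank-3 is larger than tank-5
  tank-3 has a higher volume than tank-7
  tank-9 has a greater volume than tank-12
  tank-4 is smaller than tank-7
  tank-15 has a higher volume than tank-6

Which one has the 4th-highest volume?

tank-12

Piecing the relations together gives one ordering: tank-17 < tank-6 < tank-4 < tank-7 < tank-15 < tank-10 < tank-13 < tank-5 < tank-12 < tank-9 < tank-1 < tank-3.
The 4th largest is tank-12.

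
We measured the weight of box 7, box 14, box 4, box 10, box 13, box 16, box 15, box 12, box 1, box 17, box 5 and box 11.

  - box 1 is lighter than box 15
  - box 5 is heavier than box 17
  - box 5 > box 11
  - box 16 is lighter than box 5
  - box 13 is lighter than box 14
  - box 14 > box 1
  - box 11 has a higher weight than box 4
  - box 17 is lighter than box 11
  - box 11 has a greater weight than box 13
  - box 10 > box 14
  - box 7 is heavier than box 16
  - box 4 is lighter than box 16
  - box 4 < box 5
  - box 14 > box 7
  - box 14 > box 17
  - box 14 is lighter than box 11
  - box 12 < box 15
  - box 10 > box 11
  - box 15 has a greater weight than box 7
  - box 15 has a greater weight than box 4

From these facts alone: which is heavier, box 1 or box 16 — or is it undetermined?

Following every chain through box 16: above box 16 we get box 7, box 14, box 11, box 5, box 15, box 10; below box 16 we get box 4.
box 1 is not reached, and no chain runs the other way from box 1 to box 16.
So the given relations leave the order of box 16 and box 1 undetermined.

undetermined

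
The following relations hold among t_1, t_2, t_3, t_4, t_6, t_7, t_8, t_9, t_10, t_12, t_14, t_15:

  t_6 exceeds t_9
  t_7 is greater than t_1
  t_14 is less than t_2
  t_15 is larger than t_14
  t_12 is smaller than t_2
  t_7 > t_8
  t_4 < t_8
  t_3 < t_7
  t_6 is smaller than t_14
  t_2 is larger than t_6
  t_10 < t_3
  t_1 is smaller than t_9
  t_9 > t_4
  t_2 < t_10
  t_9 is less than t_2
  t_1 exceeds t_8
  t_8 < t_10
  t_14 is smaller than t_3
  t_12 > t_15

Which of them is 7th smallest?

t_15

Chaining the given pairs: t_4 < t_8 < t_1 < t_9 < t_6 < t_14 < t_15 < t_12 < t_2 < t_10 < t_3 < t_7.
Counting 7 from the smallest end gives t_15.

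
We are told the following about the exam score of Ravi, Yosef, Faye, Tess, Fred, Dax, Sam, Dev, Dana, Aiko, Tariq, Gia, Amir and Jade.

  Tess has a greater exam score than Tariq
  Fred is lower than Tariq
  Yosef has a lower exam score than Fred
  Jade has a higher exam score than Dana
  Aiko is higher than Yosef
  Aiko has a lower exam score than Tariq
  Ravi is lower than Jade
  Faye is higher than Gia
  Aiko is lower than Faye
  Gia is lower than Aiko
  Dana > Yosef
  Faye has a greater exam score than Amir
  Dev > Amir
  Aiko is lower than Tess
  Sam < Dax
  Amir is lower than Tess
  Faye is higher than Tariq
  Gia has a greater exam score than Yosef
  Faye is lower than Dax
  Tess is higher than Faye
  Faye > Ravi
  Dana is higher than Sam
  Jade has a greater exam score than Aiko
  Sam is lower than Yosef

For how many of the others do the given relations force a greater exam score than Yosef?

9

From Yosef the given relations immediately reach Fred, Gia, Dana, Aiko.
From those, Jade, Tariq, Faye, Tess — 8 in total.
From those, Dax — 9 in total.
Nothing else is reachable above Yosef; 9 in all.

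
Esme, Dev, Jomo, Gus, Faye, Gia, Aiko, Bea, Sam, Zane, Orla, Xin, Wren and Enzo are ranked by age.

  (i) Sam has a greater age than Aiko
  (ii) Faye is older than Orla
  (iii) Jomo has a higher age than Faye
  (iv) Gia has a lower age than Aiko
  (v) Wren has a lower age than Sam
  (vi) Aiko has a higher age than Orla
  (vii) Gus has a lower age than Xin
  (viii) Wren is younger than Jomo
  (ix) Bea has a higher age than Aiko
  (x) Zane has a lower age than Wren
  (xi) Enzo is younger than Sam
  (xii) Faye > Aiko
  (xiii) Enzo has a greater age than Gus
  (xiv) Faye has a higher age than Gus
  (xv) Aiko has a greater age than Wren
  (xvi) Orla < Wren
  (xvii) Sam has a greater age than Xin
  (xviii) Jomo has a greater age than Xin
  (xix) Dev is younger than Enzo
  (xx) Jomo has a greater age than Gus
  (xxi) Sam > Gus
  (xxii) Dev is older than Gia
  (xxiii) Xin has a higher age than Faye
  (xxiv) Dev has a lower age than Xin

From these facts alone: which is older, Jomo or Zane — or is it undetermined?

Jomo

Zane < Wren and Wren < Aiko give Zane < Aiko.
With Aiko < Faye: Zane < Wren < Aiko < Faye.
With Faye < Xin: Zane < Wren < Aiko < Faye < Xin.
With Xin < Jomo: Zane < Wren < Aiko < Faye < Xin < Jomo.
So Jomo is older.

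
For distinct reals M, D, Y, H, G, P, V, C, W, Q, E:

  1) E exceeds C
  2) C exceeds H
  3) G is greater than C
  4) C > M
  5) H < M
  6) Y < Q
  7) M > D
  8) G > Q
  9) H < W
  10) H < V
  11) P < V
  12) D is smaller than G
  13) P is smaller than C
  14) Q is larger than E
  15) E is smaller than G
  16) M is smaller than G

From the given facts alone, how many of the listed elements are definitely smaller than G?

The elements the relations force below G are H, P, D, M, C, Y, E, Q — no chain reaches any other.
That is 8.

8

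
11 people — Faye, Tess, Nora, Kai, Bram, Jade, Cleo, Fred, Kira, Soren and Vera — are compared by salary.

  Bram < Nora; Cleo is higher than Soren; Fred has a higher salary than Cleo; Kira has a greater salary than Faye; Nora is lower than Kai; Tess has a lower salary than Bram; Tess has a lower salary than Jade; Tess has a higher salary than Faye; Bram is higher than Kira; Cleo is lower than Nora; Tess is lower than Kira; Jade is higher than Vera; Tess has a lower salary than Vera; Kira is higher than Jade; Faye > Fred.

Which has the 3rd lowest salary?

Chaining the given pairs: Soren < Cleo < Fred < Faye < Tess < Vera < Jade < Kira < Bram < Nora < Kai.
Counting 3 from the smallest end gives Fred.

Fred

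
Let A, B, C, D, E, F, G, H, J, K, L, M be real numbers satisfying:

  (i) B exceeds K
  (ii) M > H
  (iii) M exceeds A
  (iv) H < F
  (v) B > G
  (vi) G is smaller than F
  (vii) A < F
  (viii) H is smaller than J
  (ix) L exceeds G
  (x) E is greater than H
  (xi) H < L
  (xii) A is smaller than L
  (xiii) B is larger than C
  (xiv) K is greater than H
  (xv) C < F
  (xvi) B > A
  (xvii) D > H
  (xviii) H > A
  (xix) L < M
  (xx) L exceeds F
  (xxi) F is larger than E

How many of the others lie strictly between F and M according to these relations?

The relations place F below M. An element lies strictly between them when it is forced above F and also forced below M.
Above F: {L}. Below M: {A, H, G, C, E, L}.
Intersection: {L} — 1.

1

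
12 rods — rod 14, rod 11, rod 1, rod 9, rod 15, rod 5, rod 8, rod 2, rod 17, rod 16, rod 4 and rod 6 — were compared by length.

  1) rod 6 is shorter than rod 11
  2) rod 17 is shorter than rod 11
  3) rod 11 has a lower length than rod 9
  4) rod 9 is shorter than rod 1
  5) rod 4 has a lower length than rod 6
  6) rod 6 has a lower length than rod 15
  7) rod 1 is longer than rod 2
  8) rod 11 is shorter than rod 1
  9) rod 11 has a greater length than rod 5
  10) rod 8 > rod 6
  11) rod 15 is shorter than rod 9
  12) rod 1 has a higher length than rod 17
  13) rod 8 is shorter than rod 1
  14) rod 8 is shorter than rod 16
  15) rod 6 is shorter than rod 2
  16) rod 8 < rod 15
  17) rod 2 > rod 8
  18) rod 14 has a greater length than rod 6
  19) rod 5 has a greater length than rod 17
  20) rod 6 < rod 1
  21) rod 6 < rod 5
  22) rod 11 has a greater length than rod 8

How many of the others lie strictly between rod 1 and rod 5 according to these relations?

Chaining upward from rod 5 reaches: rod 11, rod 9.
Chaining downward from rod 1 reaches: rod 4, rod 6, rod 8, rod 2, rod 15, rod 17, rod 11, rod 9.
Strictly between rod 5 and rod 1 are those in both lists: rod 11, rod 9 — 2 elements.

2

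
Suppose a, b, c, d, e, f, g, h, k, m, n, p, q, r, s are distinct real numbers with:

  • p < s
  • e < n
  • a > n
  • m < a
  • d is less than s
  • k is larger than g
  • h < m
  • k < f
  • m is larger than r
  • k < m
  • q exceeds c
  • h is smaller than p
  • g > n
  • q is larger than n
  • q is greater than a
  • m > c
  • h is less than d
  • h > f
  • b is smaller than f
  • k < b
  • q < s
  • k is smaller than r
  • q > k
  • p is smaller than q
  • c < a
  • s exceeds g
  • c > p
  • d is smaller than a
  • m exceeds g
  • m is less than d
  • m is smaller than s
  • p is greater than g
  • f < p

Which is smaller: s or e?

Chaining the given relations: e < n < g < k < b < f < h < p < c < m < d < a < q < s.
So e < s; e is the smaller of the two.

e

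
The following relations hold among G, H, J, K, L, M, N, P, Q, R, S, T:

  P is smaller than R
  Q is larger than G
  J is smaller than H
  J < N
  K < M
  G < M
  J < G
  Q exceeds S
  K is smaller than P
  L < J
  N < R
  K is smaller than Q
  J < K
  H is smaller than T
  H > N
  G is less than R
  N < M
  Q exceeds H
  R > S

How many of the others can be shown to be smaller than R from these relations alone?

7

Directly below R: G, N, S, P.
One step further: J, K (6 so far).
One step further: L (7 so far).
No other element is forced below R by the given relations, so the count is 7.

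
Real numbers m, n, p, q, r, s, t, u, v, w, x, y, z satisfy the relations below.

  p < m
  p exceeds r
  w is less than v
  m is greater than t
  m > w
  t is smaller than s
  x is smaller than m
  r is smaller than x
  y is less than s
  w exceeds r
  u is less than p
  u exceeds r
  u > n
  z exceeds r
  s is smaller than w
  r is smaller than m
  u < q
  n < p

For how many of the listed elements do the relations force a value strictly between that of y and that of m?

2

The relations place y below m. An element lies strictly between them when it is forced above y and also forced below m.
Above y: {s, w, v}. Below m: {t, r, s, w, n, u, p, x}.
Intersection: {s, w} — 2.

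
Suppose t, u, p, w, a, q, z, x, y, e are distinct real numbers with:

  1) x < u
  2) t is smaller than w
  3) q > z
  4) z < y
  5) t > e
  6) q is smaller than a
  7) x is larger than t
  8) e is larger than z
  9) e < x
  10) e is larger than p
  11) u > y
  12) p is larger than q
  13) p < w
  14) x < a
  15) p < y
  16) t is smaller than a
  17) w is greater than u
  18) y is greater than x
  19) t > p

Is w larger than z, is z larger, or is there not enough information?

Link the given pairs in sequence: z < q; q < p; p < e; e < t; t < x; x < y; y < u; u < w.
Together: z < q < p < e < t < x < y < u < w.
So w is larger.

w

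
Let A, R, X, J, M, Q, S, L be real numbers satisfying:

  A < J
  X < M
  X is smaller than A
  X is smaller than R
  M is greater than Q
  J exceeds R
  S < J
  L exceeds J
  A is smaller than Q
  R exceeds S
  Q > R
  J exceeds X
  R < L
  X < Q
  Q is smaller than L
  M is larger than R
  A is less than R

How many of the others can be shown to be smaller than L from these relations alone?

From L the given relations immediately reach R, J, Q.
From those, X, S, A — 6 in total.
Nothing else is reachable below L; 6 in all.

6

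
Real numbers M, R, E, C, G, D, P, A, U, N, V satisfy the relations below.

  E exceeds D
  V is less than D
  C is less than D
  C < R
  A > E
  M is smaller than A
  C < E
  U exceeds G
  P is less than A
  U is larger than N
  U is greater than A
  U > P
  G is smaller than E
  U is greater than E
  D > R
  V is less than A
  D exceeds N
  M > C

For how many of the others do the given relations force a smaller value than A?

9

From A the given relations immediately reach P, V, M, E.
From those, G, C, D — 7 in total.
From those, R, N — 9 in total.
No other element is forced below A by the given relations, so the count is 9.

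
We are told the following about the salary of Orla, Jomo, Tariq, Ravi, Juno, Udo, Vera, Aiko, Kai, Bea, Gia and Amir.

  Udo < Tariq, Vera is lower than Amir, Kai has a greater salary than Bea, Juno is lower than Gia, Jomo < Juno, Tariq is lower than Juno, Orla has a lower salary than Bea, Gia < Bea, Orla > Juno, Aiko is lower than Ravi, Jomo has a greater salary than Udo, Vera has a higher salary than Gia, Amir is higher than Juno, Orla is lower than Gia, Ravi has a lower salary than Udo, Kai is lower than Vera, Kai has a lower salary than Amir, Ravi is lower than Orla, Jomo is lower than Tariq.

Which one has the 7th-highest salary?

Juno

Chaining the given pairs: Aiko < Ravi < Udo < Jomo < Tariq < Juno < Orla < Gia < Bea < Kai < Vera < Amir.
Counting 7 from the largest end gives Juno.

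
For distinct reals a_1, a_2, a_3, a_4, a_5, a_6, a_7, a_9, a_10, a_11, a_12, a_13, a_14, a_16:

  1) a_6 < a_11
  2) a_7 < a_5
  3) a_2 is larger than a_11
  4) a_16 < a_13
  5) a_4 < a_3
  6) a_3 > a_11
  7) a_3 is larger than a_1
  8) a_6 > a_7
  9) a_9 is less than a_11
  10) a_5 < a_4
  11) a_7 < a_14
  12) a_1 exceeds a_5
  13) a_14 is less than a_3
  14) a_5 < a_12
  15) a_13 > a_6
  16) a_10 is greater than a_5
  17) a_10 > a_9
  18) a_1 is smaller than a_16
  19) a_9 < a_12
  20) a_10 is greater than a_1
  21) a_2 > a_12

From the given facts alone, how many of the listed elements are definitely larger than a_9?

The elements the relations force above a_9 are a_11, a_10, a_12, a_2, a_3 — no chain reaches any other.
That is 5.

5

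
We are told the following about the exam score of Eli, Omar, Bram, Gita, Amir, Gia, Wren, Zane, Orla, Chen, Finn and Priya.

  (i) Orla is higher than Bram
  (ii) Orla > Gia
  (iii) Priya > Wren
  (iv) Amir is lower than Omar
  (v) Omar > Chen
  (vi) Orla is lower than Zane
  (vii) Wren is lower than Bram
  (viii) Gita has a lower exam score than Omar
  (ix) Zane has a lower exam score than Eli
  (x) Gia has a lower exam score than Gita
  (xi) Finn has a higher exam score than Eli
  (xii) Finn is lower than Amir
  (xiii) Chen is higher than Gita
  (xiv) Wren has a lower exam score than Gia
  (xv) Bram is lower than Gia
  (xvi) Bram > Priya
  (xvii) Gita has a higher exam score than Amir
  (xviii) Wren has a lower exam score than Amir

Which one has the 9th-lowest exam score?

The consecutive relations fix a unique order: Wren < Priya < Bram < Gia < Orla < Zane < Eli < Finn < Amir < Gita < Chen < Omar.
The 9th smallest is Amir.

Amir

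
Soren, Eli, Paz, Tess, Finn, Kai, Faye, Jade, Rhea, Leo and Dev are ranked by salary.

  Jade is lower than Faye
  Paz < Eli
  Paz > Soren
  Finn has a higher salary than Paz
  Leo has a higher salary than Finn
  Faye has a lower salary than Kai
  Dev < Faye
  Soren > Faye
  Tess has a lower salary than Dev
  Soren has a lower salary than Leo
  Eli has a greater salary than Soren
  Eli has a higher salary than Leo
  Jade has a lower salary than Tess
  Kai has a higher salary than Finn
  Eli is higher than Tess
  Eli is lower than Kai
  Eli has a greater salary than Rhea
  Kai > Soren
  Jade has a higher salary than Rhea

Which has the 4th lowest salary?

Dev

Chaining the given pairs: Rhea < Jade < Tess < Dev < Faye < Soren < Paz < Finn < Leo < Eli < Kai.
Counting 4 from the smallest end gives Dev.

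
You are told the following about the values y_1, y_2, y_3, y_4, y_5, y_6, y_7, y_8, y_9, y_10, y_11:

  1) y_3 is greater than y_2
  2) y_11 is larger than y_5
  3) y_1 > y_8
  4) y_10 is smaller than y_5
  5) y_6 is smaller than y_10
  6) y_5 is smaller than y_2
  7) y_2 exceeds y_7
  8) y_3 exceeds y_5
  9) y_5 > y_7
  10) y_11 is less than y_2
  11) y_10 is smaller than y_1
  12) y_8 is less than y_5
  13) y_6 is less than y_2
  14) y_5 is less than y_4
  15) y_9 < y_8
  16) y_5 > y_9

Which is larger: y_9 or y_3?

Link the given pairs in sequence: y_9 < y_8; y_8 < y_5; y_5 < y_11; y_11 < y_2; y_2 < y_3.
Together: y_9 < y_8 < y_5 < y_11 < y_2 < y_3.
So y_9 < y_3; y_3 is the larger of the two.

y_3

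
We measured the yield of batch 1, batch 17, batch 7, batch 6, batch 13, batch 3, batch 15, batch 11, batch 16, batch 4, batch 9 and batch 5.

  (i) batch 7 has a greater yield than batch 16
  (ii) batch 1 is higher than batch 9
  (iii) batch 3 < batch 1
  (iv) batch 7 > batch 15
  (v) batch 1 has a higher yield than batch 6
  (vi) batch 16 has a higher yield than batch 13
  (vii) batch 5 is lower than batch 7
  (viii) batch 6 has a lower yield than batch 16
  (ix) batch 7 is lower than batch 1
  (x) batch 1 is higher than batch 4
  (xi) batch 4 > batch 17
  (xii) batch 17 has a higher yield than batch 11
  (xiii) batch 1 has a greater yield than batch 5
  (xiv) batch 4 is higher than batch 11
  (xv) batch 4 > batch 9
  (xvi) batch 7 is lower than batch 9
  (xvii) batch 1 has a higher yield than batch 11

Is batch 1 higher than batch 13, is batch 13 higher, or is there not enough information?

batch 1

batch 13 < batch 16 and batch 16 < batch 7 give batch 13 < batch 7.
Then batch 7 < batch 9 extends the chain to batch 9.
Then batch 9 < batch 4 extends the chain to batch 4.
With batch 4 < batch 1: batch 13 < batch 16 < batch 7 < batch 9 < batch 4 < batch 1.
So batch 1 is higher.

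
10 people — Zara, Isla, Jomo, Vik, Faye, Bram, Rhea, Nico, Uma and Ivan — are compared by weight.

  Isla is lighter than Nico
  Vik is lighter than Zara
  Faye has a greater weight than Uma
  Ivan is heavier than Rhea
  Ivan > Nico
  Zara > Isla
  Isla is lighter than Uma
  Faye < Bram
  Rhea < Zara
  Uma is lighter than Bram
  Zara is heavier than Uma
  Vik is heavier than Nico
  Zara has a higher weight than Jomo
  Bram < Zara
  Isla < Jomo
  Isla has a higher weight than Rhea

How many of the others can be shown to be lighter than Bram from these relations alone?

From Bram the given relations immediately reach Uma, Faye.
From those, Isla — 3 in total.
From those, Rhea — 4 in total.
Nothing else is reachable below Bram; 4 in all.

4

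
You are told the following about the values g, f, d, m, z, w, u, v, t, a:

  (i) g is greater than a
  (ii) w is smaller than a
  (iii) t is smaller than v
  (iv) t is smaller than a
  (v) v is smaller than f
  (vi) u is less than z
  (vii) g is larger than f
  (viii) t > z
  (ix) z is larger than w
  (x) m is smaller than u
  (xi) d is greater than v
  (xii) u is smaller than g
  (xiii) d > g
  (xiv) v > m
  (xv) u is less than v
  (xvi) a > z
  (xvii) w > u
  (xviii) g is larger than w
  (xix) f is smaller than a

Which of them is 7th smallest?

Chaining the given pairs: m < u < w < z < t < v < f < a < g < d.
Counting 7 from the smallest end gives f.

f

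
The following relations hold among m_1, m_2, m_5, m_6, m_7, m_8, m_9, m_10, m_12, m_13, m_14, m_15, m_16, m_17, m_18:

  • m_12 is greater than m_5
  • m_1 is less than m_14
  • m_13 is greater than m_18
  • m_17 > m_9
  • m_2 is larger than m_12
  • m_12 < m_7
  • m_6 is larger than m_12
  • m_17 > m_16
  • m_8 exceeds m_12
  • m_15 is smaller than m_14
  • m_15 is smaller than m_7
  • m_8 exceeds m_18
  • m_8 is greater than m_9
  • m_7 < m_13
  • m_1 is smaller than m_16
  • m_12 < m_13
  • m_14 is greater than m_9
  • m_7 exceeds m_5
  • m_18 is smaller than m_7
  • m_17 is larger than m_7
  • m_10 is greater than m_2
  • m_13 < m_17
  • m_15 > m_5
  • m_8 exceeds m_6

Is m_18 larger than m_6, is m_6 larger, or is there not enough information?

undetermined

Following every chain through m_18: above m_18 we get m_8, m_7, m_13, m_17.
m_6 is not reached, and no chain runs the other way from m_6 to m_18.
So the given relations leave the order of m_18 and m_6 undetermined.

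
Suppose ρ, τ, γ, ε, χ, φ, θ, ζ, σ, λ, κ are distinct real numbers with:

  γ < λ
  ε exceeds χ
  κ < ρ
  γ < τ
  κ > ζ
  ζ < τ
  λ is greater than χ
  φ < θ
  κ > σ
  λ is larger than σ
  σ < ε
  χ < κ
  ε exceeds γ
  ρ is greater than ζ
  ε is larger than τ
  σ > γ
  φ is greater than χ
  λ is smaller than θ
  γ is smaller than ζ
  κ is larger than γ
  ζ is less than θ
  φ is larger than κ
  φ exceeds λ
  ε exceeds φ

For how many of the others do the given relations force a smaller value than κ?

4

The elements the relations force below κ are γ, σ, ζ, χ — no chain reaches any other.
That is 4.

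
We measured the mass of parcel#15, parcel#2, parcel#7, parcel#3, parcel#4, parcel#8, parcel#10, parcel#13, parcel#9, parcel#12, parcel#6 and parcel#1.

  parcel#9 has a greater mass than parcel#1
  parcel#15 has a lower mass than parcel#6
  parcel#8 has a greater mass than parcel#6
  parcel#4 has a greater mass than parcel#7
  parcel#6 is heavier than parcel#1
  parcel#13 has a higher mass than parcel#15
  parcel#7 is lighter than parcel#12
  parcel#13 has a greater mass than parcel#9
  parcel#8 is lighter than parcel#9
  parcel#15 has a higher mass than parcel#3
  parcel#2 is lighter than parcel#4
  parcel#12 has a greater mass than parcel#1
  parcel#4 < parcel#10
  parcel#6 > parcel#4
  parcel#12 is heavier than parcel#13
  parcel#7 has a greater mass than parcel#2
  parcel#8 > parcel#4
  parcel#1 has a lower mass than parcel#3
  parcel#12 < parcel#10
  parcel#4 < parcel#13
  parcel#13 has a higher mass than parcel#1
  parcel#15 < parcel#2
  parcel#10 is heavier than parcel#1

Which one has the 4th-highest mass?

The consecutive relations fix a unique order: parcel#1 < parcel#3 < parcel#15 < parcel#2 < parcel#7 < parcel#4 < parcel#6 < parcel#8 < parcel#9 < parcel#13 < parcel#12 < parcel#10.
The 4th largest is parcel#9.

parcel#9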